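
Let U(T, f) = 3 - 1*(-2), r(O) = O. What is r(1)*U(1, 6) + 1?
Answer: 6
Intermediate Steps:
U(T, f) = 5 (U(T, f) = 3 + 2 = 5)
r(1)*U(1, 6) + 1 = 1*5 + 1 = 5 + 1 = 6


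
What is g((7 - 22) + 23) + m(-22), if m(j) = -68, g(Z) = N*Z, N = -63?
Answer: -572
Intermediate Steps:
g(Z) = -63*Z
g((7 - 22) + 23) + m(-22) = -63*((7 - 22) + 23) - 68 = -63*(-15 + 23) - 68 = -63*8 - 68 = -504 - 68 = -572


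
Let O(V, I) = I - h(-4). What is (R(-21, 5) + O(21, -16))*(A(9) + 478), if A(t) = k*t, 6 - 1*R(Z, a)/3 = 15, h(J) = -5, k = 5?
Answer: -19874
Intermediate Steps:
R(Z, a) = -27 (R(Z, a) = 18 - 3*15 = 18 - 45 = -27)
A(t) = 5*t
O(V, I) = 5 + I (O(V, I) = I - 1*(-5) = I + 5 = 5 + I)
(R(-21, 5) + O(21, -16))*(A(9) + 478) = (-27 + (5 - 16))*(5*9 + 478) = (-27 - 11)*(45 + 478) = -38*523 = -19874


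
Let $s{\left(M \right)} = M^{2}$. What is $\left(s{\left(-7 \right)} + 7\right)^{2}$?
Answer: $3136$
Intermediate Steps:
$\left(s{\left(-7 \right)} + 7\right)^{2} = \left(\left(-7\right)^{2} + 7\right)^{2} = \left(49 + 7\right)^{2} = 56^{2} = 3136$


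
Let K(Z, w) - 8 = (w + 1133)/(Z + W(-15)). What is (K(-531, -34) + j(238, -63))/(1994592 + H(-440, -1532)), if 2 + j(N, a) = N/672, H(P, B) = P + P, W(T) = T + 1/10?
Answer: 1137475/522416342784 ≈ 2.1773e-6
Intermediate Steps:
W(T) = ⅒ + T (W(T) = T + ⅒ = ⅒ + T)
H(P, B) = 2*P
K(Z, w) = 8 + (1133 + w)/(-149/10 + Z) (K(Z, w) = 8 + (w + 1133)/(Z + (⅒ - 15)) = 8 + (1133 + w)/(Z - 149/10) = 8 + (1133 + w)/(-149/10 + Z))
j(N, a) = -2 + N/672
(K(-531, -34) + j(238, -63))/(1994592 + H(-440, -1532)) = (2*(5069 + 5*(-34) + 40*(-531))/(-149 + 10*(-531)) + (-2 + (1/672)*238))/(1994592 + 2*(-440)) = (2*(5069 - 170 - 21240)/(-149 - 5310) + (-2 + 17/48))/(1994592 - 880) = (2*(-16341)/(-5459) - 79/48)/1993712 = (2*(-1/5459)*(-16341) - 79/48)*(1/1993712) = (32682/5459 - 79/48)*(1/1993712) = (1137475/262032)*(1/1993712) = 1137475/522416342784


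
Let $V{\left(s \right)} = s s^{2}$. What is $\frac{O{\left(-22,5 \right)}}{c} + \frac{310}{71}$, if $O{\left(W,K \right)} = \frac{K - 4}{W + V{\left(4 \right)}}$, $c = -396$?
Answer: $\frac{5155849}{1180872} \approx 4.3661$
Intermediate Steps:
$V{\left(s \right)} = s^{3}$
$O{\left(W,K \right)} = \frac{-4 + K}{64 + W}$ ($O{\left(W,K \right)} = \frac{K - 4}{W + 4^{3}} = \frac{-4 + K}{W + 64} = \frac{-4 + K}{64 + W}$)
$\frac{O{\left(-22,5 \right)}}{c} + \frac{310}{71} = \frac{\frac{1}{64 - 22} \left(-4 + 5\right)}{-396} + \frac{310}{71} = \frac{1}{42} \cdot 1 \left(- \frac{1}{396}\right) + 310 \cdot \frac{1}{71} = \frac{1}{42} \cdot 1 \left(- \frac{1}{396}\right) + \frac{310}{71} = \frac{1}{42} \left(- \frac{1}{396}\right) + \frac{310}{71} = - \frac{1}{16632} + \frac{310}{71} = \frac{5155849}{1180872}$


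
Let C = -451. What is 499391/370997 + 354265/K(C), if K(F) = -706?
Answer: -131078682159/261923882 ≈ -500.45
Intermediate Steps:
499391/370997 + 354265/K(C) = 499391/370997 + 354265/(-706) = 499391*(1/370997) + 354265*(-1/706) = 499391/370997 - 354265/706 = -131078682159/261923882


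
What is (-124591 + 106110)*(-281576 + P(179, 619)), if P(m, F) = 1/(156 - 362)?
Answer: 1071984066017/206 ≈ 5.2038e+9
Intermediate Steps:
P(m, F) = -1/206 (P(m, F) = 1/(-206) = -1/206)
(-124591 + 106110)*(-281576 + P(179, 619)) = (-124591 + 106110)*(-281576 - 1/206) = -18481*(-58004657/206) = 1071984066017/206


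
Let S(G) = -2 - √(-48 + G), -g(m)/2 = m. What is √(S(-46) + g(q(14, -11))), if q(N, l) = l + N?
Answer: √(-8 - I*√94) ≈ 1.5116 - 3.207*I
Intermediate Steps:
q(N, l) = N + l
g(m) = -2*m
√(S(-46) + g(q(14, -11))) = √((-2 - √(-48 - 46)) - 2*(14 - 11)) = √((-2 - √(-94)) - 2*3) = √((-2 - I*√94) - 6) = √(-8 - I*√94)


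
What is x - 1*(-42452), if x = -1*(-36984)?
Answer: 79436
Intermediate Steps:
x = 36984
x - 1*(-42452) = 36984 - 1*(-42452) = 36984 + 42452 = 79436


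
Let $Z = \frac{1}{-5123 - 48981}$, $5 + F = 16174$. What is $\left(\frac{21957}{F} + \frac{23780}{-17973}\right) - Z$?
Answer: $\frac{548598990901}{15722916563448} \approx 0.034892$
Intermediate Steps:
$F = 16169$ ($F = -5 + 16174 = 16169$)
$Z = - \frac{1}{54104}$ ($Z = \frac{1}{-54104} = - \frac{1}{54104} \approx -1.8483 \cdot 10^{-5}$)
$\left(\frac{21957}{F} + \frac{23780}{-17973}\right) - Z = \left(\frac{21957}{16169} + \frac{23780}{-17973}\right) - - \frac{1}{54104} = \left(21957 \cdot \frac{1}{16169} + 23780 \left(- \frac{1}{17973}\right)\right) + \frac{1}{54104} = \left(\frac{21957}{16169} - \frac{23780}{17973}\right) + \frac{1}{54104} = \frac{10134341}{290605437} + \frac{1}{54104} = \frac{548598990901}{15722916563448}$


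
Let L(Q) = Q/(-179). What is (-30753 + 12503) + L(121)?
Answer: -3266871/179 ≈ -18251.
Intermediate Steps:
L(Q) = -Q/179 (L(Q) = Q*(-1/179) = -Q/179)
(-30753 + 12503) + L(121) = (-30753 + 12503) - 1/179*121 = -18250 - 121/179 = -3266871/179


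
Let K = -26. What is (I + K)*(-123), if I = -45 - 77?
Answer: 18204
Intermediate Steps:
I = -122
(I + K)*(-123) = (-122 - 26)*(-123) = -148*(-123) = 18204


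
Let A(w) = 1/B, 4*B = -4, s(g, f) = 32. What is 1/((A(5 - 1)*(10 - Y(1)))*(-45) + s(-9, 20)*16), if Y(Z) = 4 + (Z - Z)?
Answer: 1/782 ≈ 0.0012788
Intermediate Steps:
B = -1 (B = (1/4)*(-4) = -1)
Y(Z) = 4 (Y(Z) = 4 + 0 = 4)
A(w) = -1 (A(w) = 1/(-1) = -1)
1/((A(5 - 1)*(10 - Y(1)))*(-45) + s(-9, 20)*16) = 1/(-(10 - 1*4)*(-45) + 32*16) = 1/(-(10 - 4)*(-45) + 512) = 1/(-1*6*(-45) + 512) = 1/(-6*(-45) + 512) = 1/(270 + 512) = 1/782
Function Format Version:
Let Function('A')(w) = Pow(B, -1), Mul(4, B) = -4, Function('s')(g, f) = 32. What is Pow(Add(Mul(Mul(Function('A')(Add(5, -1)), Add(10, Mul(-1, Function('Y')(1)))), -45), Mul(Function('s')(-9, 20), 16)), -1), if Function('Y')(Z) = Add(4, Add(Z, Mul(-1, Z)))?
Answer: Rational(1, 782) ≈ 0.0012788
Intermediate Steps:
B = -1 (B = Mul(Rational(1, 4), -4) = -1)
Function('Y')(Z) = 4 (Function('Y')(Z) = Add(4, 0) = 4)
Function('A')(w) = -1 (Function('A')(w) = Pow(-1, -1) = -1)
Pow(Add(Mul(Mul(Function('A')(Add(5, -1)), Add(10, Mul(-1, Function('Y')(1)))), -45), Mul(Function('s')(-9, 20), 16)), -1) = Pow(Add(Mul(Mul(-1, Add(10, Mul(-1, 4))), -45), Mul(32, 16)), -1) = Pow(Add(Mul(Mul(-1, Add(10, -4)), -45), 512), -1) = Pow(Add(Mul(Mul(-1, 6), -45), 512), -1) = Pow(Add(Mul(-6, -45), 512), -1) = Pow(Add(270, 512), -1) = Pow(782, -1) = Rational(1, 782)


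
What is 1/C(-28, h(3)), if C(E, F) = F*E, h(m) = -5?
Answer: 1/140 ≈ 0.0071429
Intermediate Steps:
C(E, F) = E*F
1/C(-28, h(3)) = 1/(-28*(-5)) = 1/140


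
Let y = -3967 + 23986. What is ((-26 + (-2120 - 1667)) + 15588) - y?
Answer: -8244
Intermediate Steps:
y = 20019
((-26 + (-2120 - 1667)) + 15588) - y = ((-26 + (-2120 - 1667)) + 15588) - 1*20019 = ((-26 - 3787) + 15588) - 20019 = (-3813 + 15588) - 20019 = 11775 - 20019 = -8244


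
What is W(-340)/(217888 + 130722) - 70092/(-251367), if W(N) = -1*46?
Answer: 4070534873/14604841645 ≈ 0.27871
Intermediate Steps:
W(N) = -46
W(-340)/(217888 + 130722) - 70092/(-251367) = -46/(217888 + 130722) - 70092/(-251367) = -46/348610 - 70092*(-1/251367) = -46*1/348610 + 23364/83789 = -23/174305 + 23364/83789 = 4070534873/14604841645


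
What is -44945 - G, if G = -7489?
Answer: -37456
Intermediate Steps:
-44945 - G = -44945 - 1*(-7489) = -44945 + 7489 = -37456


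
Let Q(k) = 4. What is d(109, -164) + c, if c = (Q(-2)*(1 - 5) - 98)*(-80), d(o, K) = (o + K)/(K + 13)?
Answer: 1377175/151 ≈ 9120.4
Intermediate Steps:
d(o, K) = (K + o)/(13 + K)
c = 9120 (c = (4*(1 - 5) - 98)*(-80) = (4*(-4) - 98)*(-80) = (-16 - 98)*(-80) = -114*(-80) = 9120)
d(109, -164) + c = (-164 + 109)/(13 - 164) + 9120 = -55/(-151) + 9120 = -1/151*(-55) + 9120 = 55/151 + 9120 = 1377175/151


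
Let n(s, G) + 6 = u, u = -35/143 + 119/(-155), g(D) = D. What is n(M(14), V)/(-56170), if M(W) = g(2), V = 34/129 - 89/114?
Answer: 77716/622504025 ≈ 0.00012484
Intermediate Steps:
V = -845/1634 (V = 34*(1/129) - 89*1/114 = 34/129 - 89/114 = -845/1634 ≈ -0.51714)
M(W) = 2
u = -22442/22165 (u = -35*1/143 + 119*(-1/155) = -35/143 - 119/155 = -22442/22165 ≈ -1.0125)
n(s, G) = -155432/22165 (n(s, G) = -6 - 22442/22165 = -155432/22165)
n(M(14), V)/(-56170) = -155432/22165/(-56170) = -155432/22165*(-1/56170) = 77716/622504025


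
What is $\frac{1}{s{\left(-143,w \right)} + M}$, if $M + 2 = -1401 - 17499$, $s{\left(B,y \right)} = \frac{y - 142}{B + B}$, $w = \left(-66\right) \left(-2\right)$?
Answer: $- \frac{143}{2702981} \approx -5.2905 \cdot 10^{-5}$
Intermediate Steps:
$w = 132$
$s{\left(B,y \right)} = \frac{-142 + y}{2 B}$
$M = -18902$ ($M = -2 - 18900 = -18902$)
$\frac{1}{s{\left(-143,w \right)} + M} = \frac{1}{\frac{-142 + 132}{2 \left(-143\right)} - 18902} = \frac{1}{\frac{1}{2} \left(- \frac{1}{143}\right) \left(-10\right) - 18902} = \frac{1}{\frac{5}{143} - 18902} = \frac{1}{- \frac{2702981}{143}} = - \frac{143}{2702981}$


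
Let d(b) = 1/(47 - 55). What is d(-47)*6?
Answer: -¾ ≈ -0.75000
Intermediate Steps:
d(b) = -⅛ (d(b) = 1/(-8) = -⅛)
d(-47)*6 = -⅛*6 = -¾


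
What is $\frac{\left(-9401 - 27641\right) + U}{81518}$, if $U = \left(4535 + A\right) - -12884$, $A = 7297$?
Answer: $- \frac{6163}{40759} \approx -0.15121$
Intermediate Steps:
$U = 24716$ ($U = \left(4535 + 7297\right) - -12884 = 11832 + 12884 = 24716$)
$\frac{\left(-9401 - 27641\right) + U}{81518} = \frac{\left(-9401 - 27641\right) + 24716}{81518} = \left(-37042 + 24716\right) \frac{1}{81518} = \left(-12326\right) \frac{1}{81518} = - \frac{6163}{40759}$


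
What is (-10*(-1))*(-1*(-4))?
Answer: 40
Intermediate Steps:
(-10*(-1))*(-1*(-4)) = 10*4 = 40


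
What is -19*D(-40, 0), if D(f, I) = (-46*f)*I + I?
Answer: 0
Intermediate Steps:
D(f, I) = I - 46*I*f (D(f, I) = -46*I*f + I = I - 46*I*f)
-19*D(-40, 0) = -0*(1 - 46*(-40)) = -0*(1 + 1840) = -0*1841 = -19*0 = 0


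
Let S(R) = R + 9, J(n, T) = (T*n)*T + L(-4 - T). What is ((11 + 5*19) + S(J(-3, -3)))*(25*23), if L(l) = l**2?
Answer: 51175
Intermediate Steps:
J(n, T) = (-4 - T)**2 + n*T**2 (J(n, T) = (T*n)*T + (-4 - T)**2 = n*T**2 + (-4 - T)**2 = (-4 - T)**2 + n*T**2)
S(R) = 9 + R
((11 + 5*19) + S(J(-3, -3)))*(25*23) = ((11 + 5*19) + (9 + ((4 - 3)**2 - 3*(-3)**2)))*(25*23) = ((11 + 95) + (9 + (1**2 - 3*9)))*575 = (106 + (9 + (1 - 27)))*575 = (106 + (9 - 26))*575 = (106 - 17)*575 = 89*575 = 51175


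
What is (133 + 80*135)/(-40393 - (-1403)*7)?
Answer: -10933/30572 ≈ -0.35761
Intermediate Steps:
(133 + 80*135)/(-40393 - (-1403)*7) = (133 + 10800)/(-40393 - 1*(-9821)) = 10933/(-40393 + 9821) = 10933/(-30572) = 10933*(-1/30572) = -10933/30572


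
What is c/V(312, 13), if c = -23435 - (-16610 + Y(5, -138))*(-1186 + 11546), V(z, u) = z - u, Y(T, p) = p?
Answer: 13345065/23 ≈ 5.8022e+5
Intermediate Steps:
c = 173485845 (c = -23435 - (-16610 - 138)*(-1186 + 11546) = -23435 - (-16748)*10360 = -23435 - 1*(-173509280) = -23435 + 173509280 = 173485845)
c/V(312, 13) = 173485845/(312 - 1*13) = 173485845/(312 - 13) = 173485845/299 = 173485845*(1/299) = 13345065/23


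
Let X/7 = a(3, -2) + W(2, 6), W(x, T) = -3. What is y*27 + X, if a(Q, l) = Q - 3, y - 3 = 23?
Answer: 681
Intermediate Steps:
y = 26 (y = 3 + 23 = 26)
a(Q, l) = -3 + Q
X = -21 (X = 7*((-3 + 3) - 3) = 7*(0 - 3) = 7*(-3) = -21)
y*27 + X = 26*27 - 21 = 702 - 21 = 681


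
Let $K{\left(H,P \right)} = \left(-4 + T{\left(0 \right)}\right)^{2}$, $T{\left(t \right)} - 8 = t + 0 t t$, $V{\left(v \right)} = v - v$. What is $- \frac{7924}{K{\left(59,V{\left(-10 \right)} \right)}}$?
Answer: $- \frac{1981}{4} \approx -495.25$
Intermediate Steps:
$V{\left(v \right)} = 0$
$T{\left(t \right)} = 8 + t$ ($T{\left(t \right)} = 8 + \left(t + 0 t t\right) = 8 + \left(t + 0 t^{2}\right) = 8 + \left(t + 0\right) = 8 + t$)
$K{\left(H,P \right)} = 16$ ($K{\left(H,P \right)} = \left(-4 + \left(8 + 0\right)\right)^{2} = \left(-4 + 8\right)^{2} = 4^{2} = 16$)
$- \frac{7924}{K{\left(59,V{\left(-10 \right)} \right)}} = - \frac{7924}{16} = \left(-7924\right) \frac{1}{16} = - \frac{1981}{4}$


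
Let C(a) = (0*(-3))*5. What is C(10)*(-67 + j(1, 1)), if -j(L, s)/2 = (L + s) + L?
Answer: 0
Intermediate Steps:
j(L, s) = -4*L - 2*s (j(L, s) = -2*((L + s) + L) = -2*(s + 2*L) = -4*L - 2*s)
C(a) = 0 (C(a) = 0*5 = 0)
C(10)*(-67 + j(1, 1)) = 0*(-67 + (-4*1 - 2*1)) = 0*(-67 + (-4 - 2)) = 0*(-67 - 6) = 0*(-73) = 0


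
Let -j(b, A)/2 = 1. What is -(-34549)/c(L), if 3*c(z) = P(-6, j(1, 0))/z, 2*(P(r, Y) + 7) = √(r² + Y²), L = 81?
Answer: -19589283/13 - 2798469*√10/13 ≈ -2.1876e+6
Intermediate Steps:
j(b, A) = -2 (j(b, A) = -2*1 = -2)
P(r, Y) = -7 + √(Y² + r²)/2 (P(r, Y) = -7 + √(r² + Y²)/2 = -7 + √(Y² + r²)/2)
c(z) = (-7 + √10)/(3*z) (c(z) = ((-7 + √((-2)² + (-6)²)/2)/z)/3 = ((-7 + √(4 + 36)/2)/z)/3 = ((-7 + √40/2)/z)/3 = ((-7 + (2*√10)/2)/z)/3 = ((-7 + √10)/z)/3 = (-7 + √10)/(3*z))
-(-34549)/c(L) = -(-34549)/((⅓)*(-7 + √10)/81) = -(-34549)/((⅓)*(1/81)*(-7 + √10)) = -(-34549)/(-7/243 + √10/243) = 34549/(-7/243 + √10/243)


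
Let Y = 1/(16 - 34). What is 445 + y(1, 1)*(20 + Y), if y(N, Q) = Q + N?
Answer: 4364/9 ≈ 484.89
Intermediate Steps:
y(N, Q) = N + Q
Y = -1/18 (Y = 1/(-18) = -1/18 ≈ -0.055556)
445 + y(1, 1)*(20 + Y) = 445 + (1 + 1)*(20 - 1/18) = 445 + 2*(359/18) = 445 + 359/9 = 4364/9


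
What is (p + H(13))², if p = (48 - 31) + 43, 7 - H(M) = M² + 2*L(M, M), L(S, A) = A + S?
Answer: 23716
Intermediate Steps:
H(M) = 7 - M² - 4*M (H(M) = 7 - (M² + 2*(M + M)) = 7 - (M² + 2*(2*M)) = 7 - (M² + 4*M) = 7 + (-M² - 4*M) = 7 - M² - 4*M)
p = 60 (p = 17 + 43 = 60)
(p + H(13))² = (60 + (7 - 1*13² - 4*13))² = (60 + (7 - 1*169 - 52))² = (60 + (7 - 169 - 52))² = (60 - 214)² = (-154)² = 23716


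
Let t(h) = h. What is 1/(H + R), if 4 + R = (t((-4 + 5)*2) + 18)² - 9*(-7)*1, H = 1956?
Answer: 1/2415 ≈ 0.00041408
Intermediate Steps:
R = 459 (R = -4 + (((-4 + 5)*2 + 18)² - 9*(-7)*1) = -4 + ((1*2 + 18)² + 63*1) = -4 + ((2 + 18)² + 63) = -4 + (20² + 63) = -4 + (400 + 63) = -4 + 463 = 459)
1/(H + R) = 1/(1956 + 459) = 1/2415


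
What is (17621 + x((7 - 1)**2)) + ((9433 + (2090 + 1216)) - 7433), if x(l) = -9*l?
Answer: 22603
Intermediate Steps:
(17621 + x((7 - 1)**2)) + ((9433 + (2090 + 1216)) - 7433) = (17621 - 9*(7 - 1)**2) + ((9433 + (2090 + 1216)) - 7433) = (17621 - 9*6**2) + ((9433 + 3306) - 7433) = (17621 - 9*36) + (12739 - 7433) = (17621 - 324) + 5306 = 17297 + 5306 = 22603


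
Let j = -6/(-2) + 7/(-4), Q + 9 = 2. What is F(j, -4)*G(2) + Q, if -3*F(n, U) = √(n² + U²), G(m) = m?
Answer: -7 - √281/6 ≈ -9.7938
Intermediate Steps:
Q = -7 (Q = -9 + 2 = -7)
j = 5/4 (j = -6*(-½) + 7*(-¼) = 3 - 7/4 = 5/4 ≈ 1.2500)
F(n, U) = -√(U² + n²)/3 (F(n, U) = -√(n² + U²)/3 = -√(U² + n²)/3)
F(j, -4)*G(2) + Q = -√((-4)² + (5/4)²)/3*2 - 7 = -√(16 + 25/16)/3*2 - 7 = -√281/12*2 - 7 = -√281/6 - 7 = -7 - √281/6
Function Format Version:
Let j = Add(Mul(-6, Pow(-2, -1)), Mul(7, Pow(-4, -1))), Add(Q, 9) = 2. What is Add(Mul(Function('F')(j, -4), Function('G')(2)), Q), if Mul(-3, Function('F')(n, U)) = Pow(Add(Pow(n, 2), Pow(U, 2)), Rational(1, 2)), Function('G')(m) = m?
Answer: Add(-7, Mul(Rational(-1, 6), Pow(281, Rational(1, 2)))) ≈ -9.7938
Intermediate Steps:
Q = -7 (Q = Add(-9, 2) = -7)
j = Rational(5, 4) (j = Add(Mul(-6, Rational(-1, 2)), Mul(7, Rational(-1, 4))) = Add(3, Rational(-7, 4)) = Rational(5, 4) ≈ 1.2500)
Function('F')(n, U) = Mul(Rational(-1, 3), Pow(Add(Pow(U, 2), Pow(n, 2)), Rational(1, 2))) (Function('F')(n, U) = Mul(Rational(-1, 3), Pow(Add(Pow(n, 2), Pow(U, 2)), Rational(1, 2))) = Mul(Rational(-1, 3), Pow(Add(Pow(U, 2), Pow(n, 2)), Rational(1, 2))))
Add(Mul(Function('F')(j, -4), Function('G')(2)), Q) = Add(Mul(Mul(Rational(-1, 3), Pow(Add(Pow(-4, 2), Pow(Rational(5, 4), 2)), Rational(1, 2))), 2), -7) = Add(Mul(Mul(Rational(-1, 3), Pow(Add(16, Rational(25, 16)), Rational(1, 2))), 2), -7) = Add(Mul(Mul(Rational(-1, 3), Pow(Rational(281, 16), Rational(1, 2))), 2), -7) = Add(Mul(Mul(Rational(-1, 3), Mul(Rational(1, 4), Pow(281, Rational(1, 2)))), 2), -7) = Add(Mul(Mul(Rational(-1, 12), Pow(281, Rational(1, 2))), 2), -7) = Add(Mul(Rational(-1, 6), Pow(281, Rational(1, 2))), -7) = Add(-7, Mul(Rational(-1, 6), Pow(281, Rational(1, 2))))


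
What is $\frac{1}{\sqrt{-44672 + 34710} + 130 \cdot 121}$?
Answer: $\frac{7865}{123721431} - \frac{i \sqrt{9962}}{247442862} \approx 6.357 \cdot 10^{-5} - 4.0336 \cdot 10^{-7} i$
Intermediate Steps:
$\frac{1}{\sqrt{-44672 + 34710} + 130 \cdot 121} = \frac{1}{\sqrt{-9962} + 15730} = \frac{1}{i \sqrt{9962} + 15730} = \frac{1}{15730 + i \sqrt{9962}}$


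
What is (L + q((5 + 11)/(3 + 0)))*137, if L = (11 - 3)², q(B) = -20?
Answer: 6028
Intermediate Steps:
L = 64 (L = 8² = 64)
(L + q((5 + 11)/(3 + 0)))*137 = (64 - 20)*137 = 44*137 = 6028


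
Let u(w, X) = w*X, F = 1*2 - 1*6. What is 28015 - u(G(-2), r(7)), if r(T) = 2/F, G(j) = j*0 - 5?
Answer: 56025/2 ≈ 28013.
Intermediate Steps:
G(j) = -5 (G(j) = 0 - 5 = -5)
F = -4 (F = 2 - 6 = -4)
r(T) = -½ (r(T) = 2/(-4) = 2*(-¼) = -½)
u(w, X) = X*w
28015 - u(G(-2), r(7)) = 28015 - (-1)*(-5)/2 = 28015 - 1*5/2 = 28015 - 5/2 = 56025/2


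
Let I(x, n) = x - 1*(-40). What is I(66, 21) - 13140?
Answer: -13034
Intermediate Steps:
I(x, n) = 40 + x (I(x, n) = x + 40 = 40 + x)
I(66, 21) - 13140 = (40 + 66) - 13140 = 106 - 13140 = -13034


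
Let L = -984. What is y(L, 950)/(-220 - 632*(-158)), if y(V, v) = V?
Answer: -82/8303 ≈ -0.0098760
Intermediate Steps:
y(L, 950)/(-220 - 632*(-158)) = -984/(-220 - 632*(-158)) = -984/(-220 + 99856) = -984/99636 = -984*1/99636 = -82/8303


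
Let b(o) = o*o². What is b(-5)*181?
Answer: -22625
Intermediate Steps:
b(o) = o³
b(-5)*181 = (-5)³*181 = -125*181 = -22625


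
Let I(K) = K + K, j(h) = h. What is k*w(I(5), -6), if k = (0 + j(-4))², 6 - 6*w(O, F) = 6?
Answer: 0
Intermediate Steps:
I(K) = 2*K
w(O, F) = 0 (w(O, F) = 1 - ⅙*6 = 1 - 1 = 0)
k = 16 (k = (0 - 4)² = (-4)² = 16)
k*w(I(5), -6) = 16*0 = 0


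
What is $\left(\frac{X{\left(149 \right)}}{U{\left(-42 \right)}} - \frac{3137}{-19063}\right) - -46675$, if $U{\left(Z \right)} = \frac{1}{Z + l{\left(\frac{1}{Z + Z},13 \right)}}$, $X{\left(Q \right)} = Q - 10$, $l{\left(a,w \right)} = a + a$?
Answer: $\frac{32693462699}{800646} \approx 40834.0$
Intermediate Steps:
$l{\left(a,w \right)} = 2 a$
$X{\left(Q \right)} = -10 + Q$ ($X{\left(Q \right)} = Q - 10 = -10 + Q$)
$U{\left(Z \right)} = \frac{1}{Z + \frac{1}{Z}}$ ($U{\left(Z \right)} = \frac{1}{Z + \frac{2}{Z + Z}} = \frac{1}{Z + \frac{2}{2 Z}} = \frac{1}{Z + 2 \frac{1}{2 Z}} = \frac{1}{Z + \frac{1}{Z}}$)
$\left(\frac{X{\left(149 \right)}}{U{\left(-42 \right)}} - \frac{3137}{-19063}\right) - -46675 = \left(\frac{-10 + 149}{\left(-42\right) \frac{1}{1 + \left(-42\right)^{2}}} - \frac{3137}{-19063}\right) - -46675 = \left(\frac{139}{\left(-42\right) \frac{1}{1 + 1764}} - - \frac{3137}{19063}\right) + 46675 = \left(\frac{139}{\left(-42\right) \frac{1}{1765}} + \frac{3137}{19063}\right) + 46675 = \left(\frac{139}{- \frac{42}{1765}} + \frac{3137}{19063}\right) + 46675 = \left(139 \left(- \frac{1765}{42}\right) + \frac{3137}{19063}\right) + 46675 = \left(- \frac{245335}{42} + \frac{3137}{19063}\right) + 46675 = - \frac{4676689351}{800646} + 46675 = \frac{32693462699}{800646}$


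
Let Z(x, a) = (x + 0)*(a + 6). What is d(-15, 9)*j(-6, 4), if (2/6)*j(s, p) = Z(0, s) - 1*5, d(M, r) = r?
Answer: -135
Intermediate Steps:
Z(x, a) = x*(6 + a)
j(s, p) = -15 (j(s, p) = 3*(0*(6 + s) - 1*5) = 3*(0 - 5) = 3*(-5) = -15)
d(-15, 9)*j(-6, 4) = 9*(-15) = -135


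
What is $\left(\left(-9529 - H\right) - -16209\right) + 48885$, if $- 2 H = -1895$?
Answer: $\frac{109235}{2} \approx 54618.0$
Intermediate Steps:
$H = \frac{1895}{2}$ ($H = \left(- \frac{1}{2}\right) \left(-1895\right) = \frac{1895}{2} \approx 947.5$)
$\left(\left(-9529 - H\right) - -16209\right) + 48885 = \left(\left(-9529 - \frac{1895}{2}\right) - -16209\right) + 48885 = \left(\left(-9529 - \frac{1895}{2}\right) + 16209\right) + 48885 = \left(- \frac{20953}{2} + 16209\right) + 48885 = \frac{11465}{2} + 48885 = \frac{109235}{2}$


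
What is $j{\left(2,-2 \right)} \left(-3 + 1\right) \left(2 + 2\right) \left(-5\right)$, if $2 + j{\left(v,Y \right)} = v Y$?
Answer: $-240$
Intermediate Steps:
$j{\left(v,Y \right)} = -2 + Y v$ ($j{\left(v,Y \right)} = -2 + v Y = -2 + Y v$)
$j{\left(2,-2 \right)} \left(-3 + 1\right) \left(2 + 2\right) \left(-5\right) = \left(-2 - 4\right) \left(-3 + 1\right) \left(2 + 2\right) \left(-5\right) = \left(-2 - 4\right) \left(\left(-2\right) 4\right) \left(-5\right) = \left(-6\right) \left(-8\right) \left(-5\right) = 48 \left(-5\right) = -240$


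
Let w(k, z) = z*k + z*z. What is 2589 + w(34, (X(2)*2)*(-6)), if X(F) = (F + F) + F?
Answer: 5325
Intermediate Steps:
X(F) = 3*F (X(F) = 2*F + F = 3*F)
w(k, z) = z² + k*z (w(k, z) = k*z + z² = z² + k*z)
2589 + w(34, (X(2)*2)*(-6)) = 2589 + (((3*2)*2)*(-6))*(34 + ((3*2)*2)*(-6)) = 2589 + ((6*2)*(-6))*(34 + (6*2)*(-6)) = 2589 + (12*(-6))*(34 + 12*(-6)) = 2589 - 72*(34 - 72) = 2589 - 72*(-38) = 2589 + 2736 = 5325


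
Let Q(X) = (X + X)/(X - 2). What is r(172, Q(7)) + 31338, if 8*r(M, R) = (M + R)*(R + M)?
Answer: 1757869/50 ≈ 35157.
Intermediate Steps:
Q(X) = 2*X/(-2 + X) (Q(X) = (2*X)/(-2 + X) = 2*X/(-2 + X))
r(M, R) = (M + R)²/8 (r(M, R) = ((M + R)*(R + M))/8 = ((M + R)*(M + R))/8 = (M + R)²/8)
r(172, Q(7)) + 31338 = (172 + 2*7/(-2 + 7))²/8 + 31338 = (172 + 2*7/5)²/8 + 31338 = (172 + 2*7*(⅕))²/8 + 31338 = (172 + 14/5)²/8 + 31338 = (874/5)²/8 + 31338 = (⅛)*(763876/25) + 31338 = 190969/50 + 31338 = 1757869/50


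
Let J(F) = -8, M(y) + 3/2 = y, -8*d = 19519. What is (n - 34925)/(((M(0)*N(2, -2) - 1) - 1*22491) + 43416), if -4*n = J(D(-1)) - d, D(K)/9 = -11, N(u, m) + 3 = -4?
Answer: -1137055/669904 ≈ -1.6973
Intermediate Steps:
d = -19519/8 (d = -⅛*19519 = -19519/8 ≈ -2439.9)
N(u, m) = -7 (N(u, m) = -3 - 4 = -7)
M(y) = -3/2 + y
D(K) = -99 (D(K) = 9*(-11) = -99)
n = -19455/32 (n = -(-8 - 1*(-19519/8))/4 = -(-8 + 19519/8)/4 = -¼*19455/8 = -19455/32 ≈ -607.97)
(n - 34925)/(((M(0)*N(2, -2) - 1) - 1*22491) + 43416) = (-19455/32 - 34925)/((((-3/2 + 0)*(-7) - 1) - 1*22491) + 43416) = -1137055/(32*(((-3/2*(-7) - 1) - 22491) + 43416)) = -1137055/(32*(((21/2 - 1) - 22491) + 43416)) = -1137055/(32*((19/2 - 22491) + 43416)) = -1137055/(32*(-44963/2 + 43416)) = -1137055/(32*41869/2) = -1137055/32*2/41869 = -1137055/669904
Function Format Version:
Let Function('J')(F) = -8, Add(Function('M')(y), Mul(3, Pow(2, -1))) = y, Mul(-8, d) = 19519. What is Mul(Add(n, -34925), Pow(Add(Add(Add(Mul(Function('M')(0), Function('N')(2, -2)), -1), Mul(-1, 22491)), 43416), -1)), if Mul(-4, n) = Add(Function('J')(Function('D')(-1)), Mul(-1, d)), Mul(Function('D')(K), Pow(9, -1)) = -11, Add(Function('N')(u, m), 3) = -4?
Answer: Rational(-1137055, 669904) ≈ -1.6973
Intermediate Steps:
d = Rational(-19519, 8) (d = Mul(Rational(-1, 8), 19519) = Rational(-19519, 8) ≈ -2439.9)
Function('N')(u, m) = -7 (Function('N')(u, m) = Add(-3, -4) = -7)
Function('M')(y) = Add(Rational(-3, 2), y)
Function('D')(K) = -99 (Function('D')(K) = Mul(9, -11) = -99)
n = Rational(-19455, 32) (n = Mul(Rational(-1, 4), Add(-8, Mul(-1, Rational(-19519, 8)))) = Mul(Rational(-1, 4), Add(-8, Rational(19519, 8))) = Mul(Rational(-1, 4), Rational(19455, 8)) = Rational(-19455, 32) ≈ -607.97)
Mul(Add(n, -34925), Pow(Add(Add(Add(Mul(Function('M')(0), Function('N')(2, -2)), -1), Mul(-1, 22491)), 43416), -1)) = Mul(Add(Rational(-19455, 32), -34925), Pow(Add(Add(Add(Mul(Add(Rational(-3, 2), 0), -7), -1), Mul(-1, 22491)), 43416), -1)) = Mul(Rational(-1137055, 32), Pow(Add(Add(Add(Mul(Rational(-3, 2), -7), -1), -22491), 43416), -1)) = Mul(Rational(-1137055, 32), Pow(Add(Add(Add(Rational(21, 2), -1), -22491), 43416), -1)) = Mul(Rational(-1137055, 32), Pow(Add(Add(Rational(19, 2), -22491), 43416), -1)) = Mul(Rational(-1137055, 32), Pow(Add(Rational(-44963, 2), 43416), -1)) = Mul(Rational(-1137055, 32), Pow(Rational(41869, 2), -1)) = Mul(Rational(-1137055, 32), Rational(2, 41869)) = Rational(-1137055, 669904)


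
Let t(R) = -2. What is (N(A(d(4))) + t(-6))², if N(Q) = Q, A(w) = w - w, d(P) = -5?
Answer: 4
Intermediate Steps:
A(w) = 0
(N(A(d(4))) + t(-6))² = (0 - 2)² = (-2)² = 4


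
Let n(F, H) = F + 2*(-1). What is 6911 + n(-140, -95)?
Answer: 6769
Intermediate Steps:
n(F, H) = -2 + F (n(F, H) = F - 2 = -2 + F)
6911 + n(-140, -95) = 6911 + (-2 - 140) = 6911 - 142 = 6769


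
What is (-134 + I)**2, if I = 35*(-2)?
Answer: 41616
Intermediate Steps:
I = -70
(-134 + I)**2 = (-134 - 70)**2 = (-204)**2 = 41616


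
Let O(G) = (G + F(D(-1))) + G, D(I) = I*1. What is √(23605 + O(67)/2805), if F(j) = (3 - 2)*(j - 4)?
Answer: 9*√254766930/935 ≈ 153.64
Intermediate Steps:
D(I) = I
F(j) = -4 + j (F(j) = 1*(-4 + j) = -4 + j)
O(G) = -5 + 2*G (O(G) = (G + (-4 - 1)) + G = (G - 5) + G = (-5 + G) + G = -5 + 2*G)
√(23605 + O(67)/2805) = √(23605 + (-5 + 2*67)/2805) = √(23605 + (-5 + 134)*(1/2805)) = √(23605 + 129*(1/2805)) = √(23605 + 43/935) = √(22070718/935) = 9*√254766930/935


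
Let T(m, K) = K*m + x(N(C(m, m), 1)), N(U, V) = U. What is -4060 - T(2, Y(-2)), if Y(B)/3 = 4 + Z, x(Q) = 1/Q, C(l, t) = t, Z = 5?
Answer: -8229/2 ≈ -4114.5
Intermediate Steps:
x(Q) = 1/Q
Y(B) = 27 (Y(B) = 3*(4 + 5) = 3*9 = 27)
T(m, K) = 1/m + K*m (T(m, K) = K*m + 1/m = 1/m + K*m)
-4060 - T(2, Y(-2)) = -4060 - (1/2 + 27*2) = -4060 - (½ + 54) = -4060 - 1*109/2 = -4060 - 109/2 = -8229/2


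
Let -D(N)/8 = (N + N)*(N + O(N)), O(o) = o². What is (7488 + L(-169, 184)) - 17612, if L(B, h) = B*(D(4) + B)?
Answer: 234757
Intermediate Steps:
D(N) = -16*N*(N + N²) (D(N) = -8*(N + N)*(N + N²) = -8*2*N*(N + N²) = -16*N*(N + N²))
L(B, h) = B*(-1280 + B) (L(B, h) = B*(-16*4²*(1 + 4) + B) = B*(-16*16*5 + B) = B*(-1280 + B))
(7488 + L(-169, 184)) - 17612 = (7488 - 169*(-1280 - 169)) - 17612 = (7488 - 169*(-1449)) - 17612 = (7488 + 244881) - 17612 = 252369 - 17612 = 234757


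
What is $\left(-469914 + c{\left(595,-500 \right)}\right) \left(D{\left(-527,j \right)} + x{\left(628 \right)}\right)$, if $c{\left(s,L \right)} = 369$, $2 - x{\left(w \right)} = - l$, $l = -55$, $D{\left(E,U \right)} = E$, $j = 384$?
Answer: $272336100$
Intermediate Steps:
$x{\left(w \right)} = -53$ ($x{\left(w \right)} = 2 - \left(-1\right) \left(-55\right) = 2 - 55 = -53$)
$\left(-469914 + c{\left(595,-500 \right)}\right) \left(D{\left(-527,j \right)} + x{\left(628 \right)}\right) = \left(-469914 + 369\right) \left(-527 - 53\right) = \left(-469545\right) \left(-580\right) = 272336100$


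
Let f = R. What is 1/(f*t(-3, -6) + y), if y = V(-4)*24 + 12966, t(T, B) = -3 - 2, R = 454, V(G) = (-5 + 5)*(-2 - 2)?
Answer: 1/10696 ≈ 9.3493e-5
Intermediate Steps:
V(G) = 0 (V(G) = 0*(-4) = 0)
t(T, B) = -5
f = 454
y = 12966 (y = 0*24 + 12966 = 0 + 12966 = 12966)
1/(f*t(-3, -6) + y) = 1/(454*(-5) + 12966) = 1/(-2270 + 12966) = 1/10696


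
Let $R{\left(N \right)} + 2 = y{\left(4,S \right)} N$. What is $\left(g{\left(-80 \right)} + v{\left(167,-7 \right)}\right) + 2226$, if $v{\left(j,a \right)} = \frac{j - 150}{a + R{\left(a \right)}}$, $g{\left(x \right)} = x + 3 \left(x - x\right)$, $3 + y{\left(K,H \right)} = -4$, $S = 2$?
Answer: $\frac{85857}{40} \approx 2146.4$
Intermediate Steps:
$y{\left(K,H \right)} = -7$ ($y{\left(K,H \right)} = -3 - 4 = -7$)
$R{\left(N \right)} = -2 - 7 N$
$g{\left(x \right)} = x$ ($g{\left(x \right)} = x + 3 \cdot 0 = x + 0 = x$)
$v{\left(j,a \right)} = \frac{-150 + j}{-2 - 6 a}$ ($v{\left(j,a \right)} = \frac{j - 150}{a - \left(2 + 7 a\right)} = \frac{-150 + j}{-2 - 6 a}$)
$\left(g{\left(-80 \right)} + v{\left(167,-7 \right)}\right) + 2226 = \left(-80 + \frac{150 - 167}{2 \left(1 + 3 \left(-7\right)\right)}\right) + 2226 = \left(-80 + \frac{150 - 167}{2 \left(1 - 21\right)}\right) + 2226 = \left(-80 + \frac{1}{2} \frac{1}{-20} \left(-17\right)\right) + 2226 = \left(-80 + \frac{1}{2} \left(- \frac{1}{20}\right) \left(-17\right)\right) + 2226 = \left(-80 + \frac{17}{40}\right) + 2226 = - \frac{3183}{40} + 2226 = \frac{85857}{40}$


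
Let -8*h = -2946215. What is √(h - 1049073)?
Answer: I*√10892738/4 ≈ 825.1*I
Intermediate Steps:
h = 2946215/8 (h = -⅛*(-2946215) = 2946215/8 ≈ 3.6828e+5)
√(h - 1049073) = √(2946215/8 - 1049073) = √(-5446369/8) = I*√10892738/4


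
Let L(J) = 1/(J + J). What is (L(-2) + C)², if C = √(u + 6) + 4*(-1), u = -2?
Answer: 81/16 ≈ 5.0625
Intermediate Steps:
L(J) = 1/(2*J)
C = -2 (C = √(-2 + 6) + 4*(-1) = √4 - 4 = 2 - 4 = -2)
(L(-2) + C)² = ((½)/(-2) - 2)² = ((½)*(-½) - 2)² = (-¼ - 2)² = (-9/4)² = 81/16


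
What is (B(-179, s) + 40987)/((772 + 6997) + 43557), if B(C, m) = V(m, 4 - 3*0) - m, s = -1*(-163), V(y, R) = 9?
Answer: 40833/51326 ≈ 0.79556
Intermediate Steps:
s = 163
B(C, m) = 9 - m
(B(-179, s) + 40987)/((772 + 6997) + 43557) = ((9 - 1*163) + 40987)/((772 + 6997) + 43557) = ((9 - 163) + 40987)/(7769 + 43557) = (-154 + 40987)/51326 = 40833*(1/51326) = 40833/51326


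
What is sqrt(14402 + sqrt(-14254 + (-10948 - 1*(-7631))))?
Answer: sqrt(14402 + I*sqrt(17571)) ≈ 120.01 + 0.5523*I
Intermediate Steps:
sqrt(14402 + sqrt(-14254 + (-10948 - 1*(-7631)))) = sqrt(14402 + sqrt(-14254 + (-10948 + 7631))) = sqrt(14402 + sqrt(-14254 - 3317)) = sqrt(14402 + sqrt(-17571)) = sqrt(14402 + I*sqrt(17571))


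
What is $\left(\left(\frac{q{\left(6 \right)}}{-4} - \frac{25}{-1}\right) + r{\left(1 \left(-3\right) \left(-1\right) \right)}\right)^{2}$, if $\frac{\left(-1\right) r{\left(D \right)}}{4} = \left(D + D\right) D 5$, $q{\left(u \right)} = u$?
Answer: $\frac{452929}{4} \approx 1.1323 \cdot 10^{5}$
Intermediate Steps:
$r{\left(D \right)} = - 40 D^{2}$ ($r{\left(D \right)} = - 4 \left(D + D\right) D 5 = - 4 \cdot 2 D 5 D = - 4 \cdot 10 D^{2} = - 40 D^{2}$)
$\left(\left(\frac{q{\left(6 \right)}}{-4} - \frac{25}{-1}\right) + r{\left(1 \left(-3\right) \left(-1\right) \right)}\right)^{2} = \left(\left(\frac{6}{-4} - \frac{25}{-1}\right) - 40 \left(1 \left(-3\right) \left(-1\right)\right)^{2}\right)^{2} = \left(\left(6 \left(- \frac{1}{4}\right) - -25\right) - 40 \left(\left(-3\right) \left(-1\right)\right)^{2}\right)^{2} = \left(\left(- \frac{3}{2} + 25\right) - 40 \cdot 3^{2}\right)^{2} = \left(\frac{47}{2} - 360\right)^{2} = \left(- \frac{673}{2}\right)^{2} = \frac{452929}{4}$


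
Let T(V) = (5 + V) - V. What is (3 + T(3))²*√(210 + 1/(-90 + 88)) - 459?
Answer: -459 + 32*√838 ≈ 467.34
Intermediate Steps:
T(V) = 5
(3 + T(3))²*√(210 + 1/(-90 + 88)) - 459 = (3 + 5)²*√(210 + 1/(-90 + 88)) - 459 = 8²*√(210 + 1/(-2)) - 459 = 64*√(210 - ½) - 459 = 64*√(419/2) - 459 = 64*(√838/2) - 459 = 32*√838 - 459 = -459 + 32*√838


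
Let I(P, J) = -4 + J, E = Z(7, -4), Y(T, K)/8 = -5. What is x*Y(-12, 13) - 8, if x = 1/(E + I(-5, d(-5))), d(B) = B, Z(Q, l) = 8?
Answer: 32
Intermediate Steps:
Y(T, K) = -40 (Y(T, K) = 8*(-5) = -40)
E = 8
x = -1 (x = 1/(8 + (-4 - 5)) = 1/(8 - 9) = 1/(-1) = -1)
x*Y(-12, 13) - 8 = -1*(-40) - 8 = 40 - 8 = 32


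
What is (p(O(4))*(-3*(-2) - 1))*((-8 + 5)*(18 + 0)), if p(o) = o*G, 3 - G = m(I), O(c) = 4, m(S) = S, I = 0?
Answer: -3240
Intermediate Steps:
G = 3 (G = 3 - 1*0 = 3 + 0 = 3)
p(o) = 3*o (p(o) = o*3 = 3*o)
(p(O(4))*(-3*(-2) - 1))*((-8 + 5)*(18 + 0)) = ((3*4)*(-3*(-2) - 1))*((-8 + 5)*(18 + 0)) = (12*(6 - 1))*(-3*18) = (12*5)*(-54) = 60*(-54) = -3240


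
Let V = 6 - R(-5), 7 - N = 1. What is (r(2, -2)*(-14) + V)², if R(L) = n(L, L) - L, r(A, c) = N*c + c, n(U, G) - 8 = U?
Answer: 37636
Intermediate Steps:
N = 6 (N = 7 - 1*1 = 7 - 1 = 6)
n(U, G) = 8 + U
r(A, c) = 7*c (r(A, c) = 6*c + c = 7*c)
R(L) = 8 (R(L) = (8 + L) - L = 8)
V = -2 (V = 6 - 1*8 = 6 - 8 = -2)
(r(2, -2)*(-14) + V)² = ((7*(-2))*(-14) - 2)² = (-14*(-14) - 2)² = (196 - 2)² = 194² = 37636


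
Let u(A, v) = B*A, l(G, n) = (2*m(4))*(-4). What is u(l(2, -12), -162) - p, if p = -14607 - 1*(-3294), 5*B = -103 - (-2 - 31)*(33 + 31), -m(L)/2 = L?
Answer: 185141/5 ≈ 37028.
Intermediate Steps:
m(L) = -2*L
l(G, n) = 64 (l(G, n) = (2*(-2*4))*(-4) = (2*(-8))*(-4) = -16*(-4) = 64)
B = 2009/5 (B = (-103 - (-2 - 31)*(33 + 31))/5 = (-103 - (-33)*64)/5 = (-103 - 1*(-2112))/5 = (-103 + 2112)/5 = (1/5)*2009 = 2009/5 ≈ 401.80)
u(A, v) = 2009*A/5
p = -11313 (p = -14607 + 3294 = -11313)
u(l(2, -12), -162) - p = (2009/5)*64 - 1*(-11313) = 128576/5 + 11313 = 185141/5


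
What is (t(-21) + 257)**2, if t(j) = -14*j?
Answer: 303601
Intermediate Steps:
(t(-21) + 257)**2 = (-14*(-21) + 257)**2 = (294 + 257)**2 = 551**2 = 303601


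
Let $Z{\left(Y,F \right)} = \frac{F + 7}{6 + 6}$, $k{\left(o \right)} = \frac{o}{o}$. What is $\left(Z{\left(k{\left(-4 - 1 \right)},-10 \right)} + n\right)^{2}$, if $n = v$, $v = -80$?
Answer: $\frac{103041}{16} \approx 6440.1$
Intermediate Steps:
$k{\left(o \right)} = 1$
$n = -80$
$Z{\left(Y,F \right)} = \frac{7}{12} + \frac{F}{12}$ ($Z{\left(Y,F \right)} = \frac{7 + F}{12} = \left(7 + F\right) \frac{1}{12} = \frac{7}{12} + \frac{F}{12}$)
$\left(Z{\left(k{\left(-4 - 1 \right)},-10 \right)} + n\right)^{2} = \left(\left(\frac{7}{12} + \frac{1}{12} \left(-10\right)\right) - 80\right)^{2} = \left(\left(\frac{7}{12} - \frac{5}{6}\right) - 80\right)^{2} = \left(- \frac{1}{4} - 80\right)^{2} = \left(- \frac{321}{4}\right)^{2} = \frac{103041}{16}$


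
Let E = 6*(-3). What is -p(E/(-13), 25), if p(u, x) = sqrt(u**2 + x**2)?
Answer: -sqrt(105949)/13 ≈ -25.038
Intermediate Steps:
E = -18
-p(E/(-13), 25) = -sqrt((-18/(-13))**2 + 25**2) = -sqrt((-18*(-1/13))**2 + 625) = -sqrt((18/13)**2 + 625) = -sqrt(324/169 + 625) = -sqrt(105949/169) = -sqrt(105949)/13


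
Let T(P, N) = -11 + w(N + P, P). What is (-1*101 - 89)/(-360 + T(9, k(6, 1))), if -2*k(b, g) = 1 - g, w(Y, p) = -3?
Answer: 95/187 ≈ 0.50802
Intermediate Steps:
k(b, g) = -½ + g/2 (k(b, g) = -(1 - g)/2 = -½ + g/2)
T(P, N) = -14 (T(P, N) = -11 - 3 = -14)
(-1*101 - 89)/(-360 + T(9, k(6, 1))) = (-1*101 - 89)/(-360 - 14) = (-101 - 89)/(-374) = -190*(-1/374) = 95/187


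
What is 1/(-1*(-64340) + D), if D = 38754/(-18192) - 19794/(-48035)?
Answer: 145642120/9370363758143 ≈ 1.5543e-5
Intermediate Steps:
D = -250242657/145642120 (D = 38754*(-1/18192) - 19794*(-1/48035) = -6459/3032 + 19794/48035 = -250242657/145642120 ≈ -1.7182)
1/(-1*(-64340) + D) = 1/(-1*(-64340) - 250242657/145642120) = 1/(64340 - 250242657/145642120) = 1/(9370363758143/145642120) = 145642120/9370363758143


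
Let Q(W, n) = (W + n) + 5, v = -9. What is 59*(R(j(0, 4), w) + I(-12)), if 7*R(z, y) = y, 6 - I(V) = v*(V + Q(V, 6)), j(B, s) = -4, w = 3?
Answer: -45666/7 ≈ -6523.7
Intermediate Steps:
Q(W, n) = 5 + W + n
I(V) = 105 + 18*V (I(V) = 6 - (-9)*(V + (5 + V + 6)) = 6 - (-9)*(V + (11 + V)) = 6 - (-9)*(11 + 2*V) = 6 - (-99 - 18*V) = 6 + (99 + 18*V) = 105 + 18*V)
R(z, y) = y/7
59*(R(j(0, 4), w) + I(-12)) = 59*((⅐)*3 + (105 + 18*(-12))) = 59*(3/7 + (105 - 216)) = 59*(3/7 - 111) = 59*(-774/7) = -45666/7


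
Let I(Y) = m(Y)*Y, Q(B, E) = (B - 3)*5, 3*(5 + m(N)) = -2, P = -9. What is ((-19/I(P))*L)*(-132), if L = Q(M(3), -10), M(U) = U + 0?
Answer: 0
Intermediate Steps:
m(N) = -17/3 (m(N) = -5 + (⅓)*(-2) = -5 - ⅔ = -17/3)
M(U) = U
Q(B, E) = -15 + 5*B (Q(B, E) = (-3 + B)*5 = -15 + 5*B)
I(Y) = -17*Y/3
L = 0 (L = -15 + 5*3 = -15 + 15 = 0)
((-19/I(P))*L)*(-132) = (-19/((-17/3*(-9)))*0)*(-132) = (-19/51*0)*(-132) = (-19*1/51*0)*(-132) = -19/51*0*(-132) = 0*(-132) = 0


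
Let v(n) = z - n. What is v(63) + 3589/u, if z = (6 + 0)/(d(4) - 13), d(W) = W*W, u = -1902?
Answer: -119611/1902 ≈ -62.887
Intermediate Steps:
d(W) = W**2
z = 2 (z = (6 + 0)/(4**2 - 13) = 6/(16 - 13) = 6/3 = 6*(1/3) = 2)
v(n) = 2 - n
v(63) + 3589/u = (2 - 1*63) + 3589/(-1902) = (2 - 63) + 3589*(-1/1902) = -61 - 3589/1902 = -119611/1902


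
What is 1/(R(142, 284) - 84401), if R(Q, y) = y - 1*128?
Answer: -1/84245 ≈ -1.1870e-5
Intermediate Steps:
R(Q, y) = -128 + y (R(Q, y) = y - 128 = -128 + y)
1/(R(142, 284) - 84401) = 1/((-128 + 284) - 84401) = 1/(156 - 84401) = 1/(-84245) = -1/84245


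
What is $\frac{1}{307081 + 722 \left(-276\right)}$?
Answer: $\frac{1}{107809} \approx 9.2757 \cdot 10^{-6}$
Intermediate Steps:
$\frac{1}{307081 + 722 \left(-276\right)} = \frac{1}{307081 - 199272} = \frac{1}{107809}$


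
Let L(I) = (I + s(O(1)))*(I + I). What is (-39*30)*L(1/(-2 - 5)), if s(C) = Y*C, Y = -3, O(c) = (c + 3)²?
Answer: -788580/49 ≈ -16093.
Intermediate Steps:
O(c) = (3 + c)²
s(C) = -3*C
L(I) = 2*I*(-48 + I) (L(I) = (I - 3*(3 + 1)²)*(I + I) = (I - 3*4²)*(2*I) = (I - 3*16)*(2*I) = (I - 48)*(2*I) = (-48 + I)*(2*I) = 2*I*(-48 + I))
(-39*30)*L(1/(-2 - 5)) = (-39*30)*(2*(-48 + 1/(-2 - 5))/(-2 - 5)) = -2340*(-48 + 1/(-7))/(-7) = -2340*(-1)*(-48 - ⅐)/7 = -2340*(-1)*(-337)/(7*7) = -1170*674/49 = -788580/49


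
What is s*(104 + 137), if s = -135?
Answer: -32535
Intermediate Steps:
s*(104 + 137) = -135*(104 + 137) = -135*241 = -32535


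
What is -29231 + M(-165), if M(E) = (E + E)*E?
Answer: 25219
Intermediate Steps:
M(E) = 2*E² (M(E) = (2*E)*E = 2*E²)
-29231 + M(-165) = -29231 + 2*(-165)² = -29231 + 2*27225 = -29231 + 54450 = 25219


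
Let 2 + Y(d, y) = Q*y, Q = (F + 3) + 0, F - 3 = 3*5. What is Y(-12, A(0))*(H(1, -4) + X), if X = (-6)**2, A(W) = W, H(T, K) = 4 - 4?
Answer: -72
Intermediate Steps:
H(T, K) = 0
F = 18 (F = 3 + 3*5 = 3 + 15 = 18)
Q = 21 (Q = (18 + 3) + 0 = 21 + 0 = 21)
X = 36
Y(d, y) = -2 + 21*y
Y(-12, A(0))*(H(1, -4) + X) = (-2 + 21*0)*(0 + 36) = (-2 + 0)*36 = -2*36 = -72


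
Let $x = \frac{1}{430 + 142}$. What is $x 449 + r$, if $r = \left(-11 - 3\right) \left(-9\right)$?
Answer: $\frac{72521}{572} \approx 126.78$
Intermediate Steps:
$x = \frac{1}{572} \approx 0.0017483$
$r = 126$ ($r = \left(-14\right) \left(-9\right) = 126$)
$x 449 + r = \frac{1}{572} \cdot 449 + 126 = \frac{449}{572} + 126 = \frac{72521}{572}$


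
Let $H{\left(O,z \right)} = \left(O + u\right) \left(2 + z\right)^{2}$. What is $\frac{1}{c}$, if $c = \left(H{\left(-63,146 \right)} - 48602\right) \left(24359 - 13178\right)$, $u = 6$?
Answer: $- \frac{1}{14503210530} \approx -6.895 \cdot 10^{-11}$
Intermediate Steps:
$H{\left(O,z \right)} = \left(2 + z\right)^{2} \left(6 + O\right)$ ($H{\left(O,z \right)} = \left(O + 6\right) \left(2 + z\right)^{2} = \left(6 + O\right) \left(2 + z\right)^{2} = \left(2 + z\right)^{2} \left(6 + O\right)$)
$c = -14503210530$ ($c = \left(\left(2 + 146\right)^{2} \left(6 - 63\right) - 48602\right) \left(24359 - 13178\right) = \left(148^{2} \left(-57\right) - 48602\right) 11181 = \left(21904 \left(-57\right) - 48602\right) 11181 = \left(-1248528 - 48602\right) 11181 = \left(-1297130\right) 11181 = -14503210530$)
$\frac{1}{c} = \frac{1}{-14503210530} = - \frac{1}{14503210530}$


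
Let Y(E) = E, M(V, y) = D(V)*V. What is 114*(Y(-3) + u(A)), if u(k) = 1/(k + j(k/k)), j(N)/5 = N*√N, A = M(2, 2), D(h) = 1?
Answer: -2280/7 ≈ -325.71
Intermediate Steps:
M(V, y) = V (M(V, y) = 1*V = V)
A = 2
j(N) = 5*N^(3/2) (j(N) = 5*(N*√N) = 5*N^(3/2))
u(k) = 1/(5 + k) (u(k) = 1/(k + 5*(k/k)^(3/2)) = 1/(k + 5*1^(3/2)) = 1/(k + 5*1) = 1/(k + 5) = 1/(5 + k))
114*(Y(-3) + u(A)) = 114*(-3 + 1/(5 + 2)) = 114*(-3 + 1/7) = 114*(-3 + ⅐) = 114*(-20/7) = -2280/7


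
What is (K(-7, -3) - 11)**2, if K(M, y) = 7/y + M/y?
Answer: 121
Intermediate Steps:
(K(-7, -3) - 11)**2 = ((7 - 7)/(-3) - 11)**2 = (-1/3*0 - 11)**2 = (0 - 11)**2 = (-11)**2 = 121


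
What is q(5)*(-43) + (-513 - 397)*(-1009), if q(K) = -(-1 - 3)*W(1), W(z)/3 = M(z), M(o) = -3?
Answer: 919738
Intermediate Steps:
W(z) = -9 (W(z) = 3*(-3) = -9)
q(K) = -36 (q(K) = -(-1 - 3)*(-9) = -(-4)*(-9) = -1*36 = -36)
q(5)*(-43) + (-513 - 397)*(-1009) = -36*(-43) + (-513 - 397)*(-1009) = 1548 - 910*(-1009) = 1548 + 918190 = 919738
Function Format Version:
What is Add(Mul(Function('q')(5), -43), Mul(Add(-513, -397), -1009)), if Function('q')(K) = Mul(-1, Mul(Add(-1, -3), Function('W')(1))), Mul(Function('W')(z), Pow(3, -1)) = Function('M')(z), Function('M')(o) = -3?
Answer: 919738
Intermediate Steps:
Function('W')(z) = -9 (Function('W')(z) = Mul(3, -3) = -9)
Function('q')(K) = -36 (Function('q')(K) = Mul(-1, Mul(Add(-1, -3), -9)) = Mul(-1, Mul(-4, -9)) = Mul(-1, 36) = -36)
Add(Mul(Function('q')(5), -43), Mul(Add(-513, -397), -1009)) = Add(Mul(-36, -43), Mul(Add(-513, -397), -1009)) = Add(1548, Mul(-910, -1009)) = Add(1548, 918190) = 919738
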